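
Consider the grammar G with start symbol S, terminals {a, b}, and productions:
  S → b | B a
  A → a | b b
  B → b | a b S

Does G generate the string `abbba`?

no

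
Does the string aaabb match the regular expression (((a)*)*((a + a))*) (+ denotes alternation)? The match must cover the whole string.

no

No split of aaabb into u·v has ((a)*)* matching u and ((a+a))* matching v.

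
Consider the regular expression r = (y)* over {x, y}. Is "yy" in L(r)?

Split into 2 pieces y · y; each matches y.

yes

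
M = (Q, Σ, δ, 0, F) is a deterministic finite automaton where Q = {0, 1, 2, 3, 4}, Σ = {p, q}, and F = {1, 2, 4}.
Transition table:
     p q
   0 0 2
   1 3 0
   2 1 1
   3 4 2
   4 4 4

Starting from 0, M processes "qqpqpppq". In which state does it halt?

0 --q--> 2
2 --q--> 1
1 --p--> 3
3 --q--> 2
2 --p--> 1
1 --p--> 3
3 --p--> 4
4 --q--> 4

4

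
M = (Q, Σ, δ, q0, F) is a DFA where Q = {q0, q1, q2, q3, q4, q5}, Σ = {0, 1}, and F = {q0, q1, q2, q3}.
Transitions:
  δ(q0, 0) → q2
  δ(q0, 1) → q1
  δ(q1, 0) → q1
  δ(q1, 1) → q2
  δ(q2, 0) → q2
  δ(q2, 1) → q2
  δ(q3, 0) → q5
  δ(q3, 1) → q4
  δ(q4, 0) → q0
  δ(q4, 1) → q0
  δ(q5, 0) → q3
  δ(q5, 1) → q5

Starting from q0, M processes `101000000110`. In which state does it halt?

q0 --1--> q1
q1 --0--> q1
q1 --1--> q2
q2 --0--> q2
q2 --0--> q2
q2 --0--> q2
q2 --0--> q2
q2 --0--> q2
q2 --0--> q2
q2 --1--> q2
q2 --1--> q2
q2 --0--> q2

q2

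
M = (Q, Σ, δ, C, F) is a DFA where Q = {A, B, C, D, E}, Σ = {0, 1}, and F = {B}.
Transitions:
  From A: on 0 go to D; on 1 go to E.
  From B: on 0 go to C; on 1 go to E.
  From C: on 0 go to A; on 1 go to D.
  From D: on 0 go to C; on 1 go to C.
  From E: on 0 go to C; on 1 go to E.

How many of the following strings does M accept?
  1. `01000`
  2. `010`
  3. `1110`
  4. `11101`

0

`01000`: rejected
`010`: rejected
`1110`: rejected
`11101`: rejected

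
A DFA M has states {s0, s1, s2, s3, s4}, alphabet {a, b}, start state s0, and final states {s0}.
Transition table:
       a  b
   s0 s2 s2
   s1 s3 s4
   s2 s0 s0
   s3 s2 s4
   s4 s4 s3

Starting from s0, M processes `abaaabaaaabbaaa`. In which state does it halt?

s2

s0 --a--> s2
s2 --b--> s0
s0 --a--> s2
s2 --a--> s0
s0 --a--> s2
s2 --b--> s0
s0 --a--> s2
s2 --a--> s0
s0 --a--> s2
s2 --a--> s0
s0 --b--> s2
s2 --b--> s0
s0 --a--> s2
s2 --a--> s0
s0 --a--> s2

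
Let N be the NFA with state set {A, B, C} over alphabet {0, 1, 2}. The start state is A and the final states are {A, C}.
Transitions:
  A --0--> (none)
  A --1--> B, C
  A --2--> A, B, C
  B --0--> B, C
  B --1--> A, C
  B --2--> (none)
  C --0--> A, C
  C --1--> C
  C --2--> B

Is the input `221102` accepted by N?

Start: {A}
read 2: {A, B, C}
read 2: {A, B, C}
read 1: {A, B, C}
read 1: {A, B, C}
read 0: {A, B, C}
read 2: {A, B, C}
Reachable ∩ accepting = {A, C} — nonempty.

accepted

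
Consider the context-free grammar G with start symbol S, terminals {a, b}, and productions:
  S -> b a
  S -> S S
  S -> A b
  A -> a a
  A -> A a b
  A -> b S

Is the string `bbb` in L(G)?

no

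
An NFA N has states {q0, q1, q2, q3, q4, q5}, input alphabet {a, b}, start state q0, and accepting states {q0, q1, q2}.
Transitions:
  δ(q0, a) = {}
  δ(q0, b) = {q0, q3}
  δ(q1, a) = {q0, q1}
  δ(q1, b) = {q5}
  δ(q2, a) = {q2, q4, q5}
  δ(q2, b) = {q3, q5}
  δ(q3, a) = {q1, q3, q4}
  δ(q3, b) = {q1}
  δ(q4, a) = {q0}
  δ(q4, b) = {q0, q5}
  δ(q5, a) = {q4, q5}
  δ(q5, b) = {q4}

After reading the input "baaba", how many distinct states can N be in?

5

Start: {q0}
read b: {q0, q3}
read a: {q1, q3, q4}
read a: {q0, q1, q3, q4}
read b: {q0, q1, q3, q5}
read a: {q0, q1, q3, q4, q5}
Final reachable set {q0, q1, q3, q4, q5} has 5 states.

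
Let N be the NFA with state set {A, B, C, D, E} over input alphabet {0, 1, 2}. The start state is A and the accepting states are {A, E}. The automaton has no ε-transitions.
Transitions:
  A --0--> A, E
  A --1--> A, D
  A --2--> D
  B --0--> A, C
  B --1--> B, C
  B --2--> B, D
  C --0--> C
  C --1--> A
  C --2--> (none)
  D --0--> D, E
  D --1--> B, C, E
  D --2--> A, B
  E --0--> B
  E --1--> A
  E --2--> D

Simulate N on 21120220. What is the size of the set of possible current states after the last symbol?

Start: {A}
read 2: {D}
read 1: {B, C, E}
read 1: {A, B, C}
read 2: {B, D}
read 0: {A, C, D, E}
read 2: {A, B, D}
read 2: {A, B, D}
read 0: {A, C, D, E}
Final reachable set {A, C, D, E} has 4 states.

4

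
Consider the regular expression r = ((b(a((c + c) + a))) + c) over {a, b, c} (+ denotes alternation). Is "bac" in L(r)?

The left alternative (b(a((c+c)+a))) matches bac.

yes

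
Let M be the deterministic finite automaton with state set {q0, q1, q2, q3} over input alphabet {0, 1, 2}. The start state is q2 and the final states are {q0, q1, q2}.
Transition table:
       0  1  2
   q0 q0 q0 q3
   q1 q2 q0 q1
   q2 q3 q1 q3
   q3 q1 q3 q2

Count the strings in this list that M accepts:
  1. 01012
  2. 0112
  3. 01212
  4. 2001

01012: rejected
0112: accepted
01212: accepted
2001: accepted

3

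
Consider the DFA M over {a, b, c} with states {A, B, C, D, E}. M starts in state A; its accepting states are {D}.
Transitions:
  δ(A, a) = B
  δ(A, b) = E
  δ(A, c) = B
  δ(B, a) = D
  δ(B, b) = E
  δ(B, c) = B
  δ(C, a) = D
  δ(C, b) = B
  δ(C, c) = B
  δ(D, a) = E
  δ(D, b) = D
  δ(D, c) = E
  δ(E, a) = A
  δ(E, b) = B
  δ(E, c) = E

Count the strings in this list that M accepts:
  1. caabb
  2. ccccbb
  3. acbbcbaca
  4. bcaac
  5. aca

caabb: rejected
ccccbb: rejected
acbbcbaca: accepted
bcaac: rejected
aca: accepted

2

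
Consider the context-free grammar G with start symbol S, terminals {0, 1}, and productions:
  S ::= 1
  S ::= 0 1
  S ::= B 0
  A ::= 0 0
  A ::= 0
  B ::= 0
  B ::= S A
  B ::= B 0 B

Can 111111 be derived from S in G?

no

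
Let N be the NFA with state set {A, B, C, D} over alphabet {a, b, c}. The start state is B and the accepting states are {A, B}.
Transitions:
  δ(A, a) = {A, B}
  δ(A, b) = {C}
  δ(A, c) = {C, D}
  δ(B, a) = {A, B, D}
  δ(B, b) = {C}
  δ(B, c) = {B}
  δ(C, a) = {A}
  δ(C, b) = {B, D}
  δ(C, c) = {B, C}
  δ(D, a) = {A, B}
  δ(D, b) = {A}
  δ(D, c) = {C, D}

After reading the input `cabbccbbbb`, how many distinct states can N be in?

4

Start: {B}
read c: {B}
read a: {A, B, D}
read b: {A, C}
read b: {B, C, D}
read c: {B, C, D}
read c: {B, C, D}
read b: {A, B, C, D}
read b: {A, B, C, D}
read b: {A, B, C, D}
read b: {A, B, C, D}
Final reachable set {A, B, C, D} has 4 states.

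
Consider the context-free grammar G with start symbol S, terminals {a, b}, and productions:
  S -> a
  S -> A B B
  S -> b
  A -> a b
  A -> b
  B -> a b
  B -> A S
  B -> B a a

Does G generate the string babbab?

yes

S ⇒ ABB ⇒ bBB ⇒ bASB ⇒ babSB ⇒ babbB ⇒ babbab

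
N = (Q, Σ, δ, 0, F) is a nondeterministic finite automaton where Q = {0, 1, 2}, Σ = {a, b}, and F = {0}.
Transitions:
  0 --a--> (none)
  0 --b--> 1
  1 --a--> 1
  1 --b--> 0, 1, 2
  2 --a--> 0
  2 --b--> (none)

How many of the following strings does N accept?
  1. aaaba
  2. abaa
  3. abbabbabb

0

aaaba: rejected
abaa: rejected
abbabbabb: rejected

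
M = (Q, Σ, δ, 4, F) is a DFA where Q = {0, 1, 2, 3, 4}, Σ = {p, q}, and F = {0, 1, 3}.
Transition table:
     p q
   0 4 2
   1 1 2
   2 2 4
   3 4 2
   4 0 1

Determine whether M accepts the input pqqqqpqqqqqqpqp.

4 --p--> 0
0 --q--> 2
2 --q--> 4
4 --q--> 1
1 --q--> 2
2 --p--> 2
2 --q--> 4
4 --q--> 1
1 --q--> 2
2 --q--> 4
4 --q--> 1
1 --q--> 2
2 --p--> 2
2 --q--> 4
4 --p--> 0
End in state 0, which is an accepting state.

accepted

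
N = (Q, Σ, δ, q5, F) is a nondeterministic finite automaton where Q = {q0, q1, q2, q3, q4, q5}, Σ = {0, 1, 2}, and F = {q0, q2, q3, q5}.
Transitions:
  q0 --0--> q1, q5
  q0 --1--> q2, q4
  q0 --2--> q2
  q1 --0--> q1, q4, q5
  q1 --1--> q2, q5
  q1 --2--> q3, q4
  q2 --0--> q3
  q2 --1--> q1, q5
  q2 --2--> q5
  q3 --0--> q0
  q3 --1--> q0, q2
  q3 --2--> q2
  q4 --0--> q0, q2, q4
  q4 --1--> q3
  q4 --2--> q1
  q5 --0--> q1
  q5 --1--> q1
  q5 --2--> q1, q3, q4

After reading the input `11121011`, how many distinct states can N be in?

Start: {q5}
read 1: {q1}
read 1: {q2, q5}
read 1: {q1, q5}
read 2: {q1, q3, q4}
read 1: {q0, q2, q3, q5}
read 0: {q0, q1, q3, q5}
read 1: {q0, q1, q2, q4, q5}
read 1: {q1, q2, q3, q4, q5}
Final reachable set {q1, q2, q3, q4, q5} has 5 states.

5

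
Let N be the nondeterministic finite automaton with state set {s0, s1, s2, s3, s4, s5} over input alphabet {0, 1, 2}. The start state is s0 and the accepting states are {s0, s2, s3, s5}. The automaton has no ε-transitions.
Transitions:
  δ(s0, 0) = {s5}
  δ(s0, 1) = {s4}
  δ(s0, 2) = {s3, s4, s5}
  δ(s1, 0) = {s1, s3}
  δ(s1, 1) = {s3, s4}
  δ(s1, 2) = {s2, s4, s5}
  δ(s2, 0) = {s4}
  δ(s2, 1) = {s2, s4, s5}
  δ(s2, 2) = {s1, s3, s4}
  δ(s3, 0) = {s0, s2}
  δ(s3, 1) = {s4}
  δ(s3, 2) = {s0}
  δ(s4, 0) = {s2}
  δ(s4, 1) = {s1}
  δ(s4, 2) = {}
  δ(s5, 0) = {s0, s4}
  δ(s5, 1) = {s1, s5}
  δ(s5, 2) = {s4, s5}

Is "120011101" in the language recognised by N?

rejected

Start: {s0}
read 1: {s4}
read 2: {}
The reachable set is empty and stays empty for the remaining 7 symbols.
Reachable ∩ accepting = {} — empty.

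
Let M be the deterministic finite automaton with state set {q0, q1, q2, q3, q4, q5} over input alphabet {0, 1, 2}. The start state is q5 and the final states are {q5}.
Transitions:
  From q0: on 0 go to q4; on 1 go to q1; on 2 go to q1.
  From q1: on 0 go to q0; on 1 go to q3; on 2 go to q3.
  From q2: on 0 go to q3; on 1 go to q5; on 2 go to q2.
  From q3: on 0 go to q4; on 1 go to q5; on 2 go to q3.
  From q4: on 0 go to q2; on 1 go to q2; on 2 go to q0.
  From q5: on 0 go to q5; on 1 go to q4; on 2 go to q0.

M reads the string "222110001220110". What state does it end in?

q2

q5 --2--> q0
q0 --2--> q1
q1 --2--> q3
q3 --1--> q5
q5 --1--> q4
q4 --0--> q2
q2 --0--> q3
q3 --0--> q4
q4 --1--> q2
q2 --2--> q2
q2 --2--> q2
q2 --0--> q3
q3 --1--> q5
q5 --1--> q4
q4 --0--> q2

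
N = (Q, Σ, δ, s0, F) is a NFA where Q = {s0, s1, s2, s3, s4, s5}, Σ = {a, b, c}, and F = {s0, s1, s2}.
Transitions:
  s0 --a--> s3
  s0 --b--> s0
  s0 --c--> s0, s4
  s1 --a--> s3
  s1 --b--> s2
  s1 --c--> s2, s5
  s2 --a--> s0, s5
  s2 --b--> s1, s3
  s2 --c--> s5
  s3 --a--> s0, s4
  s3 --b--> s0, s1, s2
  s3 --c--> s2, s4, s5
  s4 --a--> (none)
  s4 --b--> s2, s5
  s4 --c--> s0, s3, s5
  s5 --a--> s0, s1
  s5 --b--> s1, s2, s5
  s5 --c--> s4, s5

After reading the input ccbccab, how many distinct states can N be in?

Start: {s0}
read c: {s0, s4}
read c: {s0, s3, s4, s5}
read b: {s0, s1, s2, s5}
read c: {s0, s2, s4, s5}
read c: {s0, s3, s4, s5}
read a: {s0, s1, s3, s4}
read b: {s0, s1, s2, s5}
Final reachable set {s0, s1, s2, s5} has 4 states.

4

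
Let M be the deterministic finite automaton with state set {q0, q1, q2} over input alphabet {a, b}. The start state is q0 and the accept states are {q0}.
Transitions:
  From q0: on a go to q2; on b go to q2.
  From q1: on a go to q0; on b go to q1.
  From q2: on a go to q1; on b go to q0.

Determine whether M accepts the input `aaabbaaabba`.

rejected

q0 --a--> q2
q2 --a--> q1
q1 --a--> q0
q0 --b--> q2
q2 --b--> q0
q0 --a--> q2
q2 --a--> q1
q1 --a--> q0
q0 --b--> q2
q2 --b--> q0
q0 --a--> q2
End in state q2, which is not an accepting state.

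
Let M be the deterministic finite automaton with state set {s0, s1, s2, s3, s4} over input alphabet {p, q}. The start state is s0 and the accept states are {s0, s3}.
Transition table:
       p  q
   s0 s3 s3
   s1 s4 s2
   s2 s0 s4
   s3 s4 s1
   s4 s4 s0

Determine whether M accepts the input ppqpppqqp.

s0 --p--> s3
s3 --p--> s4
s4 --q--> s0
s0 --p--> s3
s3 --p--> s4
s4 --p--> s4
s4 --q--> s0
s0 --q--> s3
s3 --p--> s4
End in state s4, which is not an accepting state.

rejected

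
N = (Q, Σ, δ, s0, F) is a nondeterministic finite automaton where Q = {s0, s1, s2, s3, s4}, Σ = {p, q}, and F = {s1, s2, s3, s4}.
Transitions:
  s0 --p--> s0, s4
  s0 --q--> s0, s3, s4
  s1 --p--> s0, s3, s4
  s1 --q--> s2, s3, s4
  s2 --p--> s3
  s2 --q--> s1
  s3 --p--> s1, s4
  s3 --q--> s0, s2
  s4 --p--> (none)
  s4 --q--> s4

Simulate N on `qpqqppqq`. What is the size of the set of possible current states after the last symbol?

5

Start: {s0}
read q: {s0, s3, s4}
read p: {s0, s1, s4}
read q: {s0, s2, s3, s4}
read q: {s0, s1, s2, s3, s4}
read p: {s0, s1, s3, s4}
read p: {s0, s1, s3, s4}
read q: {s0, s2, s3, s4}
read q: {s0, s1, s2, s3, s4}
Final reachable set {s0, s1, s2, s3, s4} has 5 states.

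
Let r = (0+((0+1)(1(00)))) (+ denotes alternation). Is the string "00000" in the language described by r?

no

Neither 0 nor ((0+1)(1(00))) matches 00000.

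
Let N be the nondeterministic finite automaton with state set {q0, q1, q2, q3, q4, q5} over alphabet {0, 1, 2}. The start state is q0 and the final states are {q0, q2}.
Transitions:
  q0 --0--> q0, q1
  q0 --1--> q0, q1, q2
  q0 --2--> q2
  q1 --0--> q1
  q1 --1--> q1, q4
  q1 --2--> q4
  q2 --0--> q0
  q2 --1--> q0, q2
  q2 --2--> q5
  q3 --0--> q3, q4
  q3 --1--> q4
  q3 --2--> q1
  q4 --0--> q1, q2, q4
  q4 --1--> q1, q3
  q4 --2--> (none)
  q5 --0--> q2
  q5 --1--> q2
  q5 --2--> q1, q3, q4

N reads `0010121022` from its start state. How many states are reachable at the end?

Start: {q0}
read 0: {q0, q1}
read 0: {q0, q1}
read 1: {q0, q1, q2, q4}
read 0: {q0, q1, q2, q4}
read 1: {q0, q1, q2, q3, q4}
read 2: {q1, q2, q4, q5}
read 1: {q0, q1, q2, q3, q4}
read 0: {q0, q1, q2, q3, q4}
read 2: {q1, q2, q4, q5}
read 2: {q1, q3, q4, q5}
Final reachable set {q1, q3, q4, q5} has 4 states.

4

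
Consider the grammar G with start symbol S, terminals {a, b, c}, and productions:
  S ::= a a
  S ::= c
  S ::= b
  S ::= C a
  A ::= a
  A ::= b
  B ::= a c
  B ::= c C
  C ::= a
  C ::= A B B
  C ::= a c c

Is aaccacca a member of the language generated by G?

S ⇒ Ca ⇒ ABBa ⇒ aBBa ⇒ aacBa ⇒ aaccCa ⇒ aaccacca

yes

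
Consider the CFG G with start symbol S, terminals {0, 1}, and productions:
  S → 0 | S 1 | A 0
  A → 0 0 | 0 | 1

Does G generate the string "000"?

yes

S ⇒ A0 ⇒ 000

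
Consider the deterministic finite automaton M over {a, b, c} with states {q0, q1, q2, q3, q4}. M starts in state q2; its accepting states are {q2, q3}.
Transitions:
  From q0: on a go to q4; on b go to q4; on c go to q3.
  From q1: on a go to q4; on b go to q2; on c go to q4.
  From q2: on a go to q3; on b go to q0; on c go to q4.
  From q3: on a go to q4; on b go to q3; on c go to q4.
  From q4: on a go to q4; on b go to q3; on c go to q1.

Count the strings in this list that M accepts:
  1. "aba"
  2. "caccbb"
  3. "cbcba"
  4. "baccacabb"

2

"aba": rejected
"caccbb": accepted
"cbcba": rejected
"baccacabb": accepted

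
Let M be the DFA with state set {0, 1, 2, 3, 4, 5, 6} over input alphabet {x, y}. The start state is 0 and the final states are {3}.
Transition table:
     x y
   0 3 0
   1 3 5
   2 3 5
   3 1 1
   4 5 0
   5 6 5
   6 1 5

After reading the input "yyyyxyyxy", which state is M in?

5

0 --y--> 0
0 --y--> 0
0 --y--> 0
0 --y--> 0
0 --x--> 3
3 --y--> 1
1 --y--> 5
5 --x--> 6
6 --y--> 5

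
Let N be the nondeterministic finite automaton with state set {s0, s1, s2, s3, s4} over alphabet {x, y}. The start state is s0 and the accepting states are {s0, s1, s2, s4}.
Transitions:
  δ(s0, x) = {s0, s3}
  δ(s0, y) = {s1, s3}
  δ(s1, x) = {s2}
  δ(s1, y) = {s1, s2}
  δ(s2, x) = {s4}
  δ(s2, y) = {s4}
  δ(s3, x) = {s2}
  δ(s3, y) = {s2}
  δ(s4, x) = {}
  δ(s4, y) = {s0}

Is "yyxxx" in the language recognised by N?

rejected

Start: {s0}
read y: {s1, s3}
read y: {s1, s2}
read x: {s2, s4}
read x: {s4}
read x: {}
Reachable ∩ accepting = {} — empty.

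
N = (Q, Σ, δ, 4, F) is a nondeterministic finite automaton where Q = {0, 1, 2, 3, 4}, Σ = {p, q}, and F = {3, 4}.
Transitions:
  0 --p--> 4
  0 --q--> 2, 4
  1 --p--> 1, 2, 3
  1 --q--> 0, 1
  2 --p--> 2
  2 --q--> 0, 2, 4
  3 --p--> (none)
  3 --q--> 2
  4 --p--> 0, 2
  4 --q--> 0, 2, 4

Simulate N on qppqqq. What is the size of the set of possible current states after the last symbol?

Start: {4}
read q: {0, 2, 4}
read p: {0, 2, 4}
read p: {0, 2, 4}
read q: {0, 2, 4}
read q: {0, 2, 4}
read q: {0, 2, 4}
Final reachable set {0, 2, 4} has 3 states.

3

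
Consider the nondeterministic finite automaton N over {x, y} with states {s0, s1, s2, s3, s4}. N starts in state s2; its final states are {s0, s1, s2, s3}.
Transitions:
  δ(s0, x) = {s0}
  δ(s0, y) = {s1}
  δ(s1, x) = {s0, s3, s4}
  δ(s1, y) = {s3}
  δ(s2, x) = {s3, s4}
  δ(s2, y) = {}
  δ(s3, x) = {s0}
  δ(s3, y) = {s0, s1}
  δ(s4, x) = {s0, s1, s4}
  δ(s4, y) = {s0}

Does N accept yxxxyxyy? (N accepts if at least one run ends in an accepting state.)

rejected

Start: {s2}
read y: {}
The reachable set is empty and stays empty for the remaining 7 symbols.
Reachable ∩ accepting = {} — empty.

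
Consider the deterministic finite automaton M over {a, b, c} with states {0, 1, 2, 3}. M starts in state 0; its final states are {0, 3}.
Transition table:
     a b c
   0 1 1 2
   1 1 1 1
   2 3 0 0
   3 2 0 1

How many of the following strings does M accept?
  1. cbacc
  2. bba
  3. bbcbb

0

cbacc: rejected
bba: rejected
bbcbb: rejected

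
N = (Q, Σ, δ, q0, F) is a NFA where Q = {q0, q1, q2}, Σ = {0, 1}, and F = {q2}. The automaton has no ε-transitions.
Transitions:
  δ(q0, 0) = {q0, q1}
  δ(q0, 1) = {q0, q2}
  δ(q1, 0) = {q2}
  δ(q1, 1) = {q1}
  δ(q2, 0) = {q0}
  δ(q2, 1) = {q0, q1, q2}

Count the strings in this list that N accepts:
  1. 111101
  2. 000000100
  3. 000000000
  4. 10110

4

111101: accepted
000000100: accepted
000000000: accepted
10110: accepted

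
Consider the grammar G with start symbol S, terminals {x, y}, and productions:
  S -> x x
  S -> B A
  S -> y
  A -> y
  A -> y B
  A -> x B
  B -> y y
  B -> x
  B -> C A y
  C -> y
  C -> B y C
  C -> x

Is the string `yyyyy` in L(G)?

yes

S ⇒ BA ⇒ yyA ⇒ yyyB ⇒ yyyyy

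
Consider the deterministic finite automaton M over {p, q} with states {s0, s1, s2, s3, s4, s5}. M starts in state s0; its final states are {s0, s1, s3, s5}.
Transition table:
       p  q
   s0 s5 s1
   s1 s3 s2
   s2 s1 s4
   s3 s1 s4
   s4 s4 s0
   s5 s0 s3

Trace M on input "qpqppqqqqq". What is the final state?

s0

s0 --q--> s1
s1 --p--> s3
s3 --q--> s4
s4 --p--> s4
s4 --p--> s4
s4 --q--> s0
s0 --q--> s1
s1 --q--> s2
s2 --q--> s4
s4 --q--> s0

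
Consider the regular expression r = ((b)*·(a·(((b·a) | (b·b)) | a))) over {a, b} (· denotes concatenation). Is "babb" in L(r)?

Split as b·abb: (b)* matches b and (a·(((b·a)|(b·b))|a)) matches abb.

yes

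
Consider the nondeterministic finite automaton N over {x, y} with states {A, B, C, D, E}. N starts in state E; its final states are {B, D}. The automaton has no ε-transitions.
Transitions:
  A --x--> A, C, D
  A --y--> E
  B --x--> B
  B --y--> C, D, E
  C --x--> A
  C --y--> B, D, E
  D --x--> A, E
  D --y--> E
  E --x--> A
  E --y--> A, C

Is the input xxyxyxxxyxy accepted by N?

Start: {E}
read x: {A}
read x: {A, C, D}
read y: {B, D, E}
read x: {A, B, E}
read y: {A, C, D, E}
read x: {A, C, D, E}
read x: {A, C, D, E}
read x: {A, C, D, E}
read y: {A, B, C, D, E}
read x: {A, B, C, D, E}
read y: {A, B, C, D, E}
Reachable ∩ accepting = {B, D} — nonempty.

accepted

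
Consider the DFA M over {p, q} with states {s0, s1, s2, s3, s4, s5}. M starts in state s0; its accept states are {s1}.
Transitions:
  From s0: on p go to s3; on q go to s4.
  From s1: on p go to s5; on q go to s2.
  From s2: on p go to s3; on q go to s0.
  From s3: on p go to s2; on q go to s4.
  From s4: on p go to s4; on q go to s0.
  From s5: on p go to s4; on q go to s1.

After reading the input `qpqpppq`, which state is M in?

s4

s0 --q--> s4
s4 --p--> s4
s4 --q--> s0
s0 --p--> s3
s3 --p--> s2
s2 --p--> s3
s3 --q--> s4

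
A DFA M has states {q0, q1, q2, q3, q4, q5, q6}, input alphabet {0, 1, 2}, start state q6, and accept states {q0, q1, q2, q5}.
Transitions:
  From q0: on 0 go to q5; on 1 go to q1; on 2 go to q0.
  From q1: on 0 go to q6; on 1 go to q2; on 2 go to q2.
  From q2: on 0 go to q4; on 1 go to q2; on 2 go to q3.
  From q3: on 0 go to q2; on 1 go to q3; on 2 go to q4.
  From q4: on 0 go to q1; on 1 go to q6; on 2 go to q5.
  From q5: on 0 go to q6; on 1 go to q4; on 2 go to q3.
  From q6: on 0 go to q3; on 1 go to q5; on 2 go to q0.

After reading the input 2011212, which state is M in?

q6 --2--> q0
q0 --0--> q5
q5 --1--> q4
q4 --1--> q6
q6 --2--> q0
q0 --1--> q1
q1 --2--> q2

q2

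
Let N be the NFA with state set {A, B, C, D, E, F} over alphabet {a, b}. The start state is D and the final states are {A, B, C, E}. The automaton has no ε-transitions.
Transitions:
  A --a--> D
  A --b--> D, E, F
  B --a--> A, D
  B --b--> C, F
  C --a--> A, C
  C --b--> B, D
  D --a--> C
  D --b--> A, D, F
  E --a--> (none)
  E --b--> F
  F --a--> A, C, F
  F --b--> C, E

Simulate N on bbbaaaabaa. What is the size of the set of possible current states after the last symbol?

Start: {D}
read b: {A, D, F}
read b: {A, C, D, E, F}
read b: {A, B, C, D, E, F}
read a: {A, C, D, F}
read a: {A, C, D, F}
read a: {A, C, D, F}
read a: {A, C, D, F}
read b: {A, B, C, D, E, F}
read a: {A, C, D, F}
read a: {A, C, D, F}
Final reachable set {A, C, D, F} has 4 states.

4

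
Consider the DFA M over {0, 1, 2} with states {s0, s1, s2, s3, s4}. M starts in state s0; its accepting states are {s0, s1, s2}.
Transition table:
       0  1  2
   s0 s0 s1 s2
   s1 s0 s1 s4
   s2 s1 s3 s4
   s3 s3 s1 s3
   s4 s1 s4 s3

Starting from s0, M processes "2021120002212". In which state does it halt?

s4

s0 --2--> s2
s2 --0--> s1
s1 --2--> s4
s4 --1--> s4
s4 --1--> s4
s4 --2--> s3
s3 --0--> s3
s3 --0--> s3
s3 --0--> s3
s3 --2--> s3
s3 --2--> s3
s3 --1--> s1
s1 --2--> s4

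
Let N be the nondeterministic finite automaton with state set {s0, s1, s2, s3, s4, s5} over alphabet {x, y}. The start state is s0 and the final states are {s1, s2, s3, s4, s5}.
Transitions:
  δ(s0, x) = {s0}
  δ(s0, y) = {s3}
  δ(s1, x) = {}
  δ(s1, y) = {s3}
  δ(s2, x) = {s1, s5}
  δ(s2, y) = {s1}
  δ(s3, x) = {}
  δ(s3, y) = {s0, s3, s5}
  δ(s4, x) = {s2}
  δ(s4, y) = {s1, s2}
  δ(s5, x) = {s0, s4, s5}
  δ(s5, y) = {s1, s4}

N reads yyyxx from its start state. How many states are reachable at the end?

Start: {s0}
read y: {s3}
read y: {s0, s3, s5}
read y: {s0, s1, s3, s4, s5}
read x: {s0, s2, s4, s5}
read x: {s0, s1, s2, s4, s5}
Final reachable set {s0, s1, s2, s4, s5} has 5 states.

5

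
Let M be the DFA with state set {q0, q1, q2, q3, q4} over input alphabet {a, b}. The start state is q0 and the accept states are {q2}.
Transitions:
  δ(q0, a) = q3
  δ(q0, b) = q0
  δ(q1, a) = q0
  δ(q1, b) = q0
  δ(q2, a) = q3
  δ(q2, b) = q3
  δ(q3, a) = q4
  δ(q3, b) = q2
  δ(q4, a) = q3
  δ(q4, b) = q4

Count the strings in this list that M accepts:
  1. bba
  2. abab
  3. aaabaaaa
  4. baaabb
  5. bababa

1

bba: rejected
abab: accepted
aaabaaaa: rejected
baaabb: rejected
bababa: rejected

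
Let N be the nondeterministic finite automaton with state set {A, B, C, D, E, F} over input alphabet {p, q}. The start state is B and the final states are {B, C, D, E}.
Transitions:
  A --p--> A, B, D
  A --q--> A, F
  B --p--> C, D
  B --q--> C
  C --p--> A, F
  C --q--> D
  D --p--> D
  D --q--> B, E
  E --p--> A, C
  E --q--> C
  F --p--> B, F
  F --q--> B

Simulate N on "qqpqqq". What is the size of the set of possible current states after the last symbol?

Start: {B}
read q: {C}
read q: {D}
read p: {D}
read q: {B, E}
read q: {C}
read q: {D}
Final reachable set {D} has 1 state.

1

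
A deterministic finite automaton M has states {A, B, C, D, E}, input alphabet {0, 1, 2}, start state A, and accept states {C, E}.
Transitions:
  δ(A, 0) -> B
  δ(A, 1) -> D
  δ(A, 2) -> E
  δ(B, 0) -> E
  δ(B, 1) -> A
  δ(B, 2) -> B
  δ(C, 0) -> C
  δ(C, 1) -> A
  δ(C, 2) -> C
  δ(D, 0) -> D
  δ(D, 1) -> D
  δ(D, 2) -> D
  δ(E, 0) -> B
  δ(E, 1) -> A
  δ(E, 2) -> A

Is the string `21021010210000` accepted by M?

accepted

A --2--> E
E --1--> A
A --0--> B
B --2--> B
B --1--> A
A --0--> B
B --1--> A
A --0--> B
B --2--> B
B --1--> A
A --0--> B
B --0--> E
E --0--> B
B --0--> E
End in state E, which is an accepting state.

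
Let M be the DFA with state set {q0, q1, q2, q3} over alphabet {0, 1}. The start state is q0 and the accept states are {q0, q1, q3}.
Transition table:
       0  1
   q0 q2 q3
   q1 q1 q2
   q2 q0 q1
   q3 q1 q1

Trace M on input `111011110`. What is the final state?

q1

q0 --1--> q3
q3 --1--> q1
q1 --1--> q2
q2 --0--> q0
q0 --1--> q3
q3 --1--> q1
q1 --1--> q2
q2 --1--> q1
q1 --0--> q1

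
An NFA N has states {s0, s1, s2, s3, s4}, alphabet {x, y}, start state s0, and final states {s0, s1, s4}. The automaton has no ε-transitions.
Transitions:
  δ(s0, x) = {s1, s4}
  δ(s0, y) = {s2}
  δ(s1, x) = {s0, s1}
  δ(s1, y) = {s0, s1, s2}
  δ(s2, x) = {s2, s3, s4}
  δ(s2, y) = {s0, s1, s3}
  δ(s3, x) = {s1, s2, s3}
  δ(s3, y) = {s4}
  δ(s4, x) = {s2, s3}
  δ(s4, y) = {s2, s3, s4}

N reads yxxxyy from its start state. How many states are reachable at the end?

5

Start: {s0}
read y: {s2}
read x: {s2, s3, s4}
read x: {s1, s2, s3, s4}
read x: {s0, s1, s2, s3, s4}
read y: {s0, s1, s2, s3, s4}
read y: {s0, s1, s2, s3, s4}
Final reachable set {s0, s1, s2, s3, s4} has 5 states.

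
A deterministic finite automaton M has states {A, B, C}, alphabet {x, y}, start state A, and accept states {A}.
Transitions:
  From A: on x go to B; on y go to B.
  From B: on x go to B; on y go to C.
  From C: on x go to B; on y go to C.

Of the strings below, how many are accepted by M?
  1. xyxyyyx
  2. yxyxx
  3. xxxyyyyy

0

xyxyyyx: rejected
yxyxx: rejected
xxxyyyyy: rejected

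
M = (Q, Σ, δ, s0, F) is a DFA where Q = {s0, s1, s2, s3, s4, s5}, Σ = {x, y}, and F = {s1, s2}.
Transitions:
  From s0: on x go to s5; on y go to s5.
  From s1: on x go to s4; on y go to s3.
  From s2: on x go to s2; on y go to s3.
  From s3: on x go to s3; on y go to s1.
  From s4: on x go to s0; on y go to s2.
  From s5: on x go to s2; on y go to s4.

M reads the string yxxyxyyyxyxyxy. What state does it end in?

s1

s0 --y--> s5
s5 --x--> s2
s2 --x--> s2
s2 --y--> s3
s3 --x--> s3
s3 --y--> s1
s1 --y--> s3
s3 --y--> s1
s1 --x--> s4
s4 --y--> s2
s2 --x--> s2
s2 --y--> s3
s3 --x--> s3
s3 --y--> s1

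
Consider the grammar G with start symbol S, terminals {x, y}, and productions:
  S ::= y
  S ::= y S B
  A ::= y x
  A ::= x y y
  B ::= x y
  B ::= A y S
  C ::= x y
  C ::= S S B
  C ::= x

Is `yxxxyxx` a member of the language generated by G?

no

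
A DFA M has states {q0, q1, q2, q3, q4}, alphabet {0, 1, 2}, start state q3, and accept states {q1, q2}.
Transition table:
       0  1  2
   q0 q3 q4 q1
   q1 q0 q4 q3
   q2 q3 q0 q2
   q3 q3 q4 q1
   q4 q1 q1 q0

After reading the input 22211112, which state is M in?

q3

q3 --2--> q1
q1 --2--> q3
q3 --2--> q1
q1 --1--> q4
q4 --1--> q1
q1 --1--> q4
q4 --1--> q1
q1 --2--> q3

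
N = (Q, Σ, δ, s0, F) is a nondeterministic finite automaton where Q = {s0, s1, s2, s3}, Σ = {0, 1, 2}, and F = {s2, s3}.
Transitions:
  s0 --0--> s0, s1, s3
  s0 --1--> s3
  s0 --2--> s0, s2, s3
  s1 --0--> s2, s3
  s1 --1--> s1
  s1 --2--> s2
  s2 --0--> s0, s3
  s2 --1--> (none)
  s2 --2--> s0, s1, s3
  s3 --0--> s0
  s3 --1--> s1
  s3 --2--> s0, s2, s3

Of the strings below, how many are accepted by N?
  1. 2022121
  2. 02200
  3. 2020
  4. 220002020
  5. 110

5

2022121: accepted
02200: accepted
2020: accepted
220002020: accepted
110: accepted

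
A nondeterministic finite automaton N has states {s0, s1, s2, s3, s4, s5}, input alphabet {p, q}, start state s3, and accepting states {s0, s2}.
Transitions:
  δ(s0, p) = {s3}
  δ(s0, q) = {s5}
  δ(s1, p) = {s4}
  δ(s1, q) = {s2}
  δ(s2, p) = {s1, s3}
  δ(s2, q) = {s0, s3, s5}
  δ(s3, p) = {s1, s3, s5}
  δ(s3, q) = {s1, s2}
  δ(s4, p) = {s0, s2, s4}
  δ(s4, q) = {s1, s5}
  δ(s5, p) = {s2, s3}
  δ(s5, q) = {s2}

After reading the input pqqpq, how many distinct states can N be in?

5

Start: {s3}
read p: {s1, s3, s5}
read q: {s1, s2}
read q: {s0, s2, s3, s5}
read p: {s1, s2, s3, s5}
read q: {s0, s1, s2, s3, s5}
Final reachable set {s0, s1, s2, s3, s5} has 5 states.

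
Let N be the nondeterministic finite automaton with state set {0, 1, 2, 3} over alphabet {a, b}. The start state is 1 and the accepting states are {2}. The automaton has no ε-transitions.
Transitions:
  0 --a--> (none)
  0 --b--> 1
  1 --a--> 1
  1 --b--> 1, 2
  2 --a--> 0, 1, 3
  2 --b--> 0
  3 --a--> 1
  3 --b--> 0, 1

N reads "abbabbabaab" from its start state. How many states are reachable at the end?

Start: {1}
read a: {1}
read b: {1, 2}
read b: {0, 1, 2}
read a: {0, 1, 3}
read b: {0, 1, 2}
read b: {0, 1, 2}
read a: {0, 1, 3}
read b: {0, 1, 2}
read a: {0, 1, 3}
read a: {1}
read b: {1, 2}
Final reachable set {1, 2} has 2 states.

2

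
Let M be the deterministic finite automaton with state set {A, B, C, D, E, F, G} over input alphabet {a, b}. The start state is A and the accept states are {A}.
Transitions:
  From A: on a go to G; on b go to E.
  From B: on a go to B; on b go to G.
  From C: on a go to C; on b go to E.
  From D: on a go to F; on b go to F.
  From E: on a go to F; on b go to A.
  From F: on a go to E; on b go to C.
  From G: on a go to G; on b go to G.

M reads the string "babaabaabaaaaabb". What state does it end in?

A --b--> E
E --a--> F
F --b--> C
C --a--> C
C --a--> C
C --b--> E
E --a--> F
F --a--> E
E --b--> A
A --a--> G
G --a--> G
G --a--> G
G --a--> G
G --a--> G
G --b--> G
G --b--> G

G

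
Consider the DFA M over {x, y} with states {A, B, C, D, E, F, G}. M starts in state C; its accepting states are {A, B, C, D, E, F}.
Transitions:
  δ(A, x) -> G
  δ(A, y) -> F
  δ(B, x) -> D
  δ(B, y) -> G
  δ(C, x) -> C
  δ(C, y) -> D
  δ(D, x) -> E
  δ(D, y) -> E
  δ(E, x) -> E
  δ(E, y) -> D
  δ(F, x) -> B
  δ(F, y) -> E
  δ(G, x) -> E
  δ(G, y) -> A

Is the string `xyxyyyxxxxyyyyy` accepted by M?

accepted

C --x--> C
C --y--> D
D --x--> E
E --y--> D
D --y--> E
E --y--> D
D --x--> E
E --x--> E
E --x--> E
E --x--> E
E --y--> D
D --y--> E
E --y--> D
D --y--> E
E --y--> D
End in state D, which is an accepting state.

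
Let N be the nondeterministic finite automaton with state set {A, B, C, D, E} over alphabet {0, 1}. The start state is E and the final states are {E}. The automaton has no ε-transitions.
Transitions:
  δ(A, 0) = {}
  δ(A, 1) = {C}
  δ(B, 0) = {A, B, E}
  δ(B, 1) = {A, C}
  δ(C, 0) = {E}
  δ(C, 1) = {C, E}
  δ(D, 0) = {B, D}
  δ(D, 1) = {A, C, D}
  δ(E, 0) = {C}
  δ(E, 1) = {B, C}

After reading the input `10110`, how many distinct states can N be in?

Start: {E}
read 1: {B, C}
read 0: {A, B, E}
read 1: {A, B, C}
read 1: {A, C, E}
read 0: {C, E}
Final reachable set {C, E} has 2 states.

2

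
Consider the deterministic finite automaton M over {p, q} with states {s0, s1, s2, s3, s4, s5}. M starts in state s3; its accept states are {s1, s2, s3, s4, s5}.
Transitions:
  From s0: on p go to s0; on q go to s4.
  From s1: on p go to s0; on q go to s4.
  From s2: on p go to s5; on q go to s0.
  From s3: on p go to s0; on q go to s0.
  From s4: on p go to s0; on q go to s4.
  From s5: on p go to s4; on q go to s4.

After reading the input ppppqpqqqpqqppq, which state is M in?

s3 --p--> s0
s0 --p--> s0
s0 --p--> s0
s0 --p--> s0
s0 --q--> s4
s4 --p--> s0
s0 --q--> s4
s4 --q--> s4
s4 --q--> s4
s4 --p--> s0
s0 --q--> s4
s4 --q--> s4
s4 --p--> s0
s0 --p--> s0
s0 --q--> s4

s4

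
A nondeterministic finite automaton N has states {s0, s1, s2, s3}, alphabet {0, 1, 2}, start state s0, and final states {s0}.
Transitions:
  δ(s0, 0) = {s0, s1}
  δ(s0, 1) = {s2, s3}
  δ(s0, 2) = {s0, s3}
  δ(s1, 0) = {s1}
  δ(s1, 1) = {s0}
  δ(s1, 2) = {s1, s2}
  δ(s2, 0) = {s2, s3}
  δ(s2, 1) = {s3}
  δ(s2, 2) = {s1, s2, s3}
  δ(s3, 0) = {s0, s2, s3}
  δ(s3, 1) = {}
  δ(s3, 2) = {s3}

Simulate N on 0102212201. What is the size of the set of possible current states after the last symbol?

Start: {s0}
read 0: {s0, s1}
read 1: {s0, s2, s3}
read 0: {s0, s1, s2, s3}
read 2: {s0, s1, s2, s3}
read 2: {s0, s1, s2, s3}
read 1: {s0, s2, s3}
read 2: {s0, s1, s2, s3}
read 2: {s0, s1, s2, s3}
read 0: {s0, s1, s2, s3}
read 1: {s0, s2, s3}
Final reachable set {s0, s2, s3} has 3 states.

3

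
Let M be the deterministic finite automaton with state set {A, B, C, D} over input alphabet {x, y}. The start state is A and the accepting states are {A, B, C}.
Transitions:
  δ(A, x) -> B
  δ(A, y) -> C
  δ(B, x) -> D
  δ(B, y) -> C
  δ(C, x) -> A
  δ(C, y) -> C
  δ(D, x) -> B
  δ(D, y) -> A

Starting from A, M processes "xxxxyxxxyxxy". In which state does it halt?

C

A --x--> B
B --x--> D
D --x--> B
B --x--> D
D --y--> A
A --x--> B
B --x--> D
D --x--> B
B --y--> C
C --x--> A
A --x--> B
B --y--> C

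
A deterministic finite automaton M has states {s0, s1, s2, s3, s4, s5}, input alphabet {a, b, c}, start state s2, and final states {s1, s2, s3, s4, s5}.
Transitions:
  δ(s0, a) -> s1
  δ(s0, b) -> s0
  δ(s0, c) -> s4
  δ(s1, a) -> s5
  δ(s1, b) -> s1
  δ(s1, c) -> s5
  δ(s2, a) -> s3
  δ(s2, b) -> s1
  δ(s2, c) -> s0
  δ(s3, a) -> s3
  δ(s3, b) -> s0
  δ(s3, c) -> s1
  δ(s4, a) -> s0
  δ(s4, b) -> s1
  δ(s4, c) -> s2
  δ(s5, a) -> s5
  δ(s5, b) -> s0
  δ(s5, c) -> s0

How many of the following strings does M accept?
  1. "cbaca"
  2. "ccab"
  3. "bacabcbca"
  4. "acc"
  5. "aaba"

3

"cbaca": accepted
"ccab": rejected
"bacabcbca": rejected
"acc": accepted
"aaba": accepted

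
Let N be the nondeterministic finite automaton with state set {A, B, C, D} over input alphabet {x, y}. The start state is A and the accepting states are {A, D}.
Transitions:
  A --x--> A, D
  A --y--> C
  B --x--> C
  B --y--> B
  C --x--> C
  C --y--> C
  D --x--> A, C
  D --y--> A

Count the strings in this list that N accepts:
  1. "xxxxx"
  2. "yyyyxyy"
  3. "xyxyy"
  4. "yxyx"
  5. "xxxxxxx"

2

"xxxxx": accepted
"yyyyxyy": rejected
"xyxyy": rejected
"yxyx": rejected
"xxxxxxx": accepted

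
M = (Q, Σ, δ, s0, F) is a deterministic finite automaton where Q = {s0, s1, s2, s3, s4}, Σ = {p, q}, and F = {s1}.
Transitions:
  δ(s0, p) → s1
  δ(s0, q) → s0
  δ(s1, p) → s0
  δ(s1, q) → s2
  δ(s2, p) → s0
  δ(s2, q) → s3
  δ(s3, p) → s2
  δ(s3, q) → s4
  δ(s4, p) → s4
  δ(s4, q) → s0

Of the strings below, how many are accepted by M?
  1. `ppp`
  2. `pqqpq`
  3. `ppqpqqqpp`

1

`ppp`: accepted
`pqqpq`: rejected
`ppqpqqqpp`: rejected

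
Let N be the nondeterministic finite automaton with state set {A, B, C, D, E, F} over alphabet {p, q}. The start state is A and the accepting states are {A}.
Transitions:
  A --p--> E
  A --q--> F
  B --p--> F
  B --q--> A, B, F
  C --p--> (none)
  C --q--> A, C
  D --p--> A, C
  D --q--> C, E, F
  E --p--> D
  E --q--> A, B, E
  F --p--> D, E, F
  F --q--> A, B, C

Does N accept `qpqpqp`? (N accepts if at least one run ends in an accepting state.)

rejected

Start: {A}
read q: {F}
read p: {D, E, F}
read q: {A, B, C, E, F}
read p: {D, E, F}
read q: {A, B, C, E, F}
read p: {D, E, F}
Reachable ∩ accepting = {} — empty.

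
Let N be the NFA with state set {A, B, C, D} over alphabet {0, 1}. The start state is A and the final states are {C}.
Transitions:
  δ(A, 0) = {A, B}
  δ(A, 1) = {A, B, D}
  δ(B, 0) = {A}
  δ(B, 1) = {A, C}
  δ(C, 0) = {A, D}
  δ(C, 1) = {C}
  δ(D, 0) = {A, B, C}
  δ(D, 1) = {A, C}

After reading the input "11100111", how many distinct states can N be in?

Start: {A}
read 1: {A, B, D}
read 1: {A, B, C, D}
read 1: {A, B, C, D}
read 0: {A, B, C, D}
read 0: {A, B, C, D}
read 1: {A, B, C, D}
read 1: {A, B, C, D}
read 1: {A, B, C, D}
Final reachable set {A, B, C, D} has 4 states.

4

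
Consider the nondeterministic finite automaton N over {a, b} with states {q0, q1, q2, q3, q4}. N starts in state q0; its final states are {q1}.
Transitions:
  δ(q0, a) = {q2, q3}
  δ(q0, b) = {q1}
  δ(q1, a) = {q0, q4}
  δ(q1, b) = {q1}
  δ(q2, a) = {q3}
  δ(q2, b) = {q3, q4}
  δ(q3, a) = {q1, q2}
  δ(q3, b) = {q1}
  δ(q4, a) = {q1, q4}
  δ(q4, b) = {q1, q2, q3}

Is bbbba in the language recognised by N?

Start: {q0}
read b: {q1}
read b: {q1}
read b: {q1}
read b: {q1}
read a: {q0, q4}
Reachable ∩ accepting = {} — empty.

rejected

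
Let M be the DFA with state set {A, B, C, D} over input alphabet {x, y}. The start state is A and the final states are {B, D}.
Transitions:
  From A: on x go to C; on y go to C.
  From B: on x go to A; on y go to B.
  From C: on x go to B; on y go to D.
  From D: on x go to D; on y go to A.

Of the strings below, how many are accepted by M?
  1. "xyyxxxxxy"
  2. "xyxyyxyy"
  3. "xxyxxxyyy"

"xyyxxxxxy": accepted
"xyxyyxyy": accepted
"xxyxxxyyy": accepted

3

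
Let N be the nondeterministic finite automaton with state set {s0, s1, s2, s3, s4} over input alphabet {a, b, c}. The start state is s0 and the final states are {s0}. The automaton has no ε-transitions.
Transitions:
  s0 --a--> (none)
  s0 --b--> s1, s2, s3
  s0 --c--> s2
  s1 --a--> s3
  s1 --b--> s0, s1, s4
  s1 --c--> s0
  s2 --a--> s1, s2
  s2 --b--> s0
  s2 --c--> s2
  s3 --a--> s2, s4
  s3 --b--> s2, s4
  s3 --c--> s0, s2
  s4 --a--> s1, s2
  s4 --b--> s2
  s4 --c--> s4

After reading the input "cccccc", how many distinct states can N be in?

Start: {s0}
read c: {s2}
read c: {s2}
read c: {s2}
read c: {s2}
read c: {s2}
read c: {s2}
Final reachable set {s2} has 1 state.

1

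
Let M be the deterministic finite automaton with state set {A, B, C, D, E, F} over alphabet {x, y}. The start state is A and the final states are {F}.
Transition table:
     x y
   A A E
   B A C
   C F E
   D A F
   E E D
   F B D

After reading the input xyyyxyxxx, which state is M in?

A

A --x--> A
A --y--> E
E --y--> D
D --y--> F
F --x--> B
B --y--> C
C --x--> F
F --x--> B
B --x--> A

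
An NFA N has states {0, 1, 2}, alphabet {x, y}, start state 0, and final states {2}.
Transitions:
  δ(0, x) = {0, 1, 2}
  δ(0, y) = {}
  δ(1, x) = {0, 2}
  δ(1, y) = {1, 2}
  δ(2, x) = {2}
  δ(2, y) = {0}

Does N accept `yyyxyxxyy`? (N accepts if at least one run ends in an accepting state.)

Start: {0}
read y: {}
The reachable set is empty and stays empty for the remaining 8 symbols.
Reachable ∩ accepting = {} — empty.

rejected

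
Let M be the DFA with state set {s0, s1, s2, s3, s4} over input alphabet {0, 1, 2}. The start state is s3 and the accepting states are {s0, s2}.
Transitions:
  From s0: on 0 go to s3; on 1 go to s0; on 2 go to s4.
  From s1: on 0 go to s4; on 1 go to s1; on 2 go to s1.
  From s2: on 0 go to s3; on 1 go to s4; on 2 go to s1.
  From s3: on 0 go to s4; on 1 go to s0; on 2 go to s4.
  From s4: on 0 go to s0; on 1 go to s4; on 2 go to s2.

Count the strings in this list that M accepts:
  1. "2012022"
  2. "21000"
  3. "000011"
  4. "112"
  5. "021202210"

"2012022": accepted
"21000": rejected
"000011": rejected
"112": rejected
"021202210": accepted

2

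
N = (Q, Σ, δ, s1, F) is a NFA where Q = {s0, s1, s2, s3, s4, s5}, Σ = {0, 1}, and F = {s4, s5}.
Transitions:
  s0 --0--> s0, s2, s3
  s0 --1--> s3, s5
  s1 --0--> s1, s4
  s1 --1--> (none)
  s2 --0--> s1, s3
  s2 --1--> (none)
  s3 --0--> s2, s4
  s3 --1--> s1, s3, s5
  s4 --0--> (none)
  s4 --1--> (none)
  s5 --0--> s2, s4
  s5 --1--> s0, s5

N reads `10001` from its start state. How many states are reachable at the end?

0

Start: {s1}
read 1: {}
The reachable set is empty and stays empty for the remaining 4 symbols.
Final reachable set {} has 0 states.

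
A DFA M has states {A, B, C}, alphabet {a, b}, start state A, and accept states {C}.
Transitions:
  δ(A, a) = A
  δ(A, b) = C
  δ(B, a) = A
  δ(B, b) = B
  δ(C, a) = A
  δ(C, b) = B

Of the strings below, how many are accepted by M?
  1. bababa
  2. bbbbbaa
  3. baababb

0

bababa: rejected
bbbbbaa: rejected
baababb: rejected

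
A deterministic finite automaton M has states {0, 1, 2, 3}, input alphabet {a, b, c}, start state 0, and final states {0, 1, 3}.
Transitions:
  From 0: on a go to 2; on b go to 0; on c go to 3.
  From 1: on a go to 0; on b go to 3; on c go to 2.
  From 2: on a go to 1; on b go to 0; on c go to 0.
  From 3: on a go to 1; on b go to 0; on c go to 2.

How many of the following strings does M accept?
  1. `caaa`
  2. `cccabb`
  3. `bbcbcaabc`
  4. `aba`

`caaa`: rejected
`cccabb`: accepted
`bbcbcaabc`: accepted
`aba`: rejected

2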